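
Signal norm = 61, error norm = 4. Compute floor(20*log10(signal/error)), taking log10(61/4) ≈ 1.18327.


||x||/||e|| = 61/4.
log10(61/4) ≈ 1.18327.
20*log10(||x||/||e||) ≈ 20*1.18327 = 23.6654.
floor(23.6654) = 23.

23


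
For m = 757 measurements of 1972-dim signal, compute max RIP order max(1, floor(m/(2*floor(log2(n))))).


floor(log2(1972)) = 10.
2*10 = 20.
m/(2*floor(log2(n))) = 757/20 ≈ 37.85.
floor = 37.
k = max(1, 37) = 37.

37


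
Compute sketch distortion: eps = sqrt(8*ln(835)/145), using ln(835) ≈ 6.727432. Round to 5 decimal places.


ln(835) ≈ 6.727432.
8*ln(N)/m ≈ 8*6.727432/145 ≈ 0.37116866.
eps = sqrt(0.37116866) ≈ 0.6092361 ≈ 0.60924.

0.60924


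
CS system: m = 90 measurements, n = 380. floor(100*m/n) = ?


100*m/n = 100*90/380 ≈ 23.6842.
floor = 23.

23


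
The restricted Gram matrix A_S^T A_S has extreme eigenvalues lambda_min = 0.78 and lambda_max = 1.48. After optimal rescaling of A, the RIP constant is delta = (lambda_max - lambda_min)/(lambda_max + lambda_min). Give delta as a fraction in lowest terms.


lambda_max - lambda_min = 1.48 - 0.78 = 0.70.
lambda_max + lambda_min = 1.48 + 0.78 = 2.26.
delta = 0.70/2.26 = 70/226 = 35/113.

35/113


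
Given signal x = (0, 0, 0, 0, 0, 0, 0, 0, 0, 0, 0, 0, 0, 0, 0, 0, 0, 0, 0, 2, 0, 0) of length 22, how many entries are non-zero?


Non-zero positions: [19].
Sparsity = 1.

1


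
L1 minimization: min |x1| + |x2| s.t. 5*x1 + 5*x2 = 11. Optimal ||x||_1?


Axis intercepts:
  x1 = 11/5, x2 = 0: L1 = 11/5
  x1 = 0, x2 = 11/5: L1 = 11/5
x* = (11/5, 0)
||x*||_1 = 11/5.

11/5


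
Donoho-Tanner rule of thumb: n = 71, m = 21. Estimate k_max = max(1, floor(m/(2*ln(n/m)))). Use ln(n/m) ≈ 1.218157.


n/m = 71/21.
ln(n/m) ≈ 1.218157.
2*ln(n/m) ≈ 2.436314.
m/(2*ln(n/m)) ≈ 21/2.436314 ≈ 8.6196.
floor = 8.
k_max = max(1, 8) = 8.

8


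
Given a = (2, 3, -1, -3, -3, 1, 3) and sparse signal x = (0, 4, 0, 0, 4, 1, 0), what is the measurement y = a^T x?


Non-zero terms: ['3*4', '-3*4', '1*1']
Products: [12, -12, 1]
y = sum = 1.

1


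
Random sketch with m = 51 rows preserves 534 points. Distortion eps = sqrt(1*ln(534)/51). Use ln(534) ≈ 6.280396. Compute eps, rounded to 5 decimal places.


ln(534) ≈ 6.280396.
1*ln(N)/m ≈ 1*6.280396/51 ≈ 0.12314502.
eps = sqrt(0.12314502) ≈ 0.3509202 ≈ 0.35092.

0.35092


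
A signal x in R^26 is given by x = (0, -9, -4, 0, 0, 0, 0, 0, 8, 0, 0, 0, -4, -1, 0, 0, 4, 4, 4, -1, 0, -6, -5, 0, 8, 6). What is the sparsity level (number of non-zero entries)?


Non-zero positions: [1, 2, 8, 12, 13, 16, 17, 18, 19, 21, 22, 24, 25].
Sparsity = 13.

13


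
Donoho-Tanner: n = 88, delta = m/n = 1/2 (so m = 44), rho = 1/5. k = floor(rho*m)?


m = 1/2*88 = 44.
rho = 1/5.
rho*m = 1/5*44 = 8.8.
k = floor(8.8) = 8.

8


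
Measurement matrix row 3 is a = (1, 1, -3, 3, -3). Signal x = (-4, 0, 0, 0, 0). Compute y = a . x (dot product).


Non-zero terms: ['1*-4']
Products: [-4]
y = sum = -4.

-4


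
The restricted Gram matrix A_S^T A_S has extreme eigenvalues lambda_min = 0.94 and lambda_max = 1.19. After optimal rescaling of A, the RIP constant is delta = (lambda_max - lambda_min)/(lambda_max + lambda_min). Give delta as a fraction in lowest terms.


lambda_max - lambda_min = 1.19 - 0.94 = 0.25.
lambda_max + lambda_min = 1.19 + 0.94 = 2.13.
delta = 0.25/2.13 = 25/213.

25/213


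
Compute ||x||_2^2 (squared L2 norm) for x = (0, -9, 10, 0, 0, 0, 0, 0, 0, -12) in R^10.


Non-zero entries: [(1, -9), (2, 10), (9, -12)]
Squares: [81, 100, 144]
||x||_2^2 = sum = 325.

325


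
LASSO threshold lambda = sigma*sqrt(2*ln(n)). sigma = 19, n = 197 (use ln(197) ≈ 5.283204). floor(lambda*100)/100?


ln(197) ≈ 5.283204.
2*ln(n) ≈ 10.566408.
sqrt(2*ln(n)) ≈ sqrt(10.566408) ≈ 3.250601.
lambda ≈ 19*3.250601 = 61.761419.
floor(lambda*100)/100 = 61.76.

61.76


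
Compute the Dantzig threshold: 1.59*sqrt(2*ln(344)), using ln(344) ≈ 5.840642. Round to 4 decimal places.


ln(344) ≈ 5.840642.
2*ln(n) ≈ 11.681284.
sqrt(2*ln(n)) ≈ sqrt(11.681284) ≈ 3.417789.
threshold ≈ 1.59*3.417789 = 5.43428451 ≈ 5.4343.

5.4343


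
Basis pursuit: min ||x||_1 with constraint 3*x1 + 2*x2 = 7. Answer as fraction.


Axis intercepts:
  x1 = 7/3, x2 = 0: L1 = 7/3
  x1 = 0, x2 = 7/2: L1 = 7/2
x* = (7/3, 0)
||x*||_1 = 7/3.

7/3


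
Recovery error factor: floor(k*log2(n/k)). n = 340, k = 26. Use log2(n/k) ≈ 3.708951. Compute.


log2(n/k) = log2(340/26) ≈ 3.708951.
k*log2(n/k) ≈ 26*3.708951 = 96.432726.
floor(96.432726) = 96.

96


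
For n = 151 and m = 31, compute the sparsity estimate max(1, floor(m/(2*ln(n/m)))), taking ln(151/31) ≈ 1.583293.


n/m = 151/31.
ln(n/m) ≈ 1.583293.
2*ln(n/m) ≈ 3.166586.
m/(2*ln(n/m)) ≈ 31/3.166586 ≈ 9.7897.
floor = 9.
k_max = max(1, 9) = 9.

9


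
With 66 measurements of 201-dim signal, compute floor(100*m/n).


100*m/n = 100*66/201 ≈ 32.8358.
floor = 32.

32


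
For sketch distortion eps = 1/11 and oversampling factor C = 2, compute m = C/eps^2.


1/eps = 11.
(1/eps)^2 = 121.
m = 2*121 = 242.

242


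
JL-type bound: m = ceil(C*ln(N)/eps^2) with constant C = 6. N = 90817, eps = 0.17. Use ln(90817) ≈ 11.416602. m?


ln(90817) ≈ 11.416602.
eps^2 = 0.17^2 = 0.0289.
C*ln(N)/eps^2 ≈ 6*11.416602/0.0289 ≈ 2370.2288.
m = ceil(2370.2288) = 2371.

2371


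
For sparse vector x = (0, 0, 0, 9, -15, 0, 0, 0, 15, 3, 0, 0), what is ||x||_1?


Non-zero entries: [(3, 9), (4, -15), (8, 15), (9, 3)]
Absolute values: [9, 15, 15, 3]
||x||_1 = sum = 42.

42


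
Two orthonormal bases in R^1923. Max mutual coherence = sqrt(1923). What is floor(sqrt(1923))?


43^2 = 1849 <= 1923 < 1936 = 44^2, so 43 <= sqrt(1923) < 44.
floor(sqrt(1923)) = 43.

43


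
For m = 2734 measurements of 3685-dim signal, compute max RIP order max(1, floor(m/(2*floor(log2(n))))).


floor(log2(3685)) = 11.
2*11 = 22.
m/(2*floor(log2(n))) = 2734/22 ≈ 124.2727.
floor = 124.
k = max(1, 124) = 124.

124


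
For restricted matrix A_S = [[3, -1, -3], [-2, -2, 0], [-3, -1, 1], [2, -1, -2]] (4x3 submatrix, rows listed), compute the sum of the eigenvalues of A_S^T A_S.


Sum of eigenvalues of A_S^T A_S = trace(A_S^T A_S) = sum of squared column norms of A_S.
A_S^T A_S diagonal: [26, 7, 14].
trace = 26 + 7 + 14 = 47.

47


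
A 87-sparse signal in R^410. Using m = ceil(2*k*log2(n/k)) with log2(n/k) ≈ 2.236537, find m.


log2(n/k) = log2(410/87) ≈ 2.236537.
2*k*log2(n/k) ≈ 2*87*2.236537 = 389.157438.
m = ceil(389.157438) = 390.

390


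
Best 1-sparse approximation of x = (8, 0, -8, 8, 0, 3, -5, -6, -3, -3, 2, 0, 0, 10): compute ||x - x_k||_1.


Sorted |x_i| descending: [10, 8, 8, 8, 6, 5, 3, 3, 3, 2, 0, 0, 0, 0]
Keep top 1: [10]
Tail entries: [8, 8, 8, 6, 5, 3, 3, 3, 2, 0, 0, 0, 0]
L1 error = sum of tail = 46.

46


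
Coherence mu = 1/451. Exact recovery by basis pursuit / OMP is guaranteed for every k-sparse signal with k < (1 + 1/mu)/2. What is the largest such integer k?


1/mu = 451.
1 + 1/mu = 452.
(1 + 1/mu)/2 = 226 is an integer and the inequality is strict, so k_max = 226 - 1 = 225.

225


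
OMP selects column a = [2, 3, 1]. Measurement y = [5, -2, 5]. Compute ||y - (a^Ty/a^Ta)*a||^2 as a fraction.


a^T a = 14.
a^T y = 9.
coeff = 9/14 = 9/14.
||r||^2 = 675/14.

675/14


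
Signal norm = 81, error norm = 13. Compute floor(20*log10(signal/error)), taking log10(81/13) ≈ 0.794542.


||x||/||e|| = 81/13.
log10(81/13) ≈ 0.794542.
20*log10(||x||/||e||) ≈ 20*0.794542 = 15.89084.
floor(15.89084) = 15.

15


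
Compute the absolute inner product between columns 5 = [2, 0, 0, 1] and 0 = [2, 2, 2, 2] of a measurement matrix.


Inner product: 2*2 + 0*2 + 0*2 + 1*2
Products: [4, 0, 0, 2]
Sum = 6.
|dot| = 6.

6


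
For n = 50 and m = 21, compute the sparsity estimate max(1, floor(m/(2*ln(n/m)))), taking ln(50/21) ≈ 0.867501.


n/m = 50/21.
ln(n/m) ≈ 0.867501.
2*ln(n/m) ≈ 1.735002.
m/(2*ln(n/m)) ≈ 21/1.735002 ≈ 12.1037.
floor = 12.
k_max = max(1, 12) = 12.

12


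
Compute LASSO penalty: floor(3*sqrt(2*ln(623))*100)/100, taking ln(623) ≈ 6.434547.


ln(623) ≈ 6.434547.
2*ln(n) ≈ 12.869094.
sqrt(2*ln(n)) ≈ sqrt(12.869094) ≈ 3.587352.
lambda ≈ 3*3.587352 = 10.762056.
floor(lambda*100)/100 = 10.76.

10.76


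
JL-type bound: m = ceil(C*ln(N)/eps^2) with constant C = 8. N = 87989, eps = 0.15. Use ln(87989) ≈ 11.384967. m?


ln(87989) ≈ 11.384967.
eps^2 = 0.15^2 = 0.0225.
C*ln(N)/eps^2 ≈ 8*11.384967/0.0225 ≈ 4047.9883.
m = ceil(4047.9883) = 4048.

4048


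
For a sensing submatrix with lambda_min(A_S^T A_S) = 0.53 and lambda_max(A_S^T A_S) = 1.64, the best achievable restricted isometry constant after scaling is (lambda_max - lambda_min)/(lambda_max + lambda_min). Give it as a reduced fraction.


lambda_max - lambda_min = 1.64 - 0.53 = 1.11.
lambda_max + lambda_min = 1.64 + 0.53 = 2.17.
delta = 1.11/2.17 = 111/217.

111/217


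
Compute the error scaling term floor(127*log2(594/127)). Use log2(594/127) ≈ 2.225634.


log2(n/k) = log2(594/127) ≈ 2.225634.
k*log2(n/k) ≈ 127*2.225634 = 282.655518.
floor(282.655518) = 282.

282


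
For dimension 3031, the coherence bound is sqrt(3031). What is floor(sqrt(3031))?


55^2 = 3025 <= 3031 < 3136 = 56^2, so 55 <= sqrt(3031) < 56.
floor(sqrt(3031)) = 55.

55


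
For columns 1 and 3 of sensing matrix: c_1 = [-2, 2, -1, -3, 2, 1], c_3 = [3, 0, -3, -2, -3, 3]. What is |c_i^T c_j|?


Inner product: -2*3 + 2*0 + -1*-3 + -3*-2 + 2*-3 + 1*3
Products: [-6, 0, 3, 6, -6, 3]
Sum = 0.
|dot| = 0.

0


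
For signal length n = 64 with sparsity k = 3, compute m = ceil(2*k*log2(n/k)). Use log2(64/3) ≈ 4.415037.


log2(n/k) = log2(64/3) ≈ 4.415037.
2*k*log2(n/k) ≈ 2*3*4.415037 = 26.490222.
m = ceil(26.490222) = 27.

27


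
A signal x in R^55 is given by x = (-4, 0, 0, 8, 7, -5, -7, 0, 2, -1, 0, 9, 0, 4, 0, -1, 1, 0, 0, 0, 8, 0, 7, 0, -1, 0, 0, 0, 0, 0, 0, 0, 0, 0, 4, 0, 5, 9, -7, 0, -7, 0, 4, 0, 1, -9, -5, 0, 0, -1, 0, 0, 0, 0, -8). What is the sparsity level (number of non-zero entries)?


Non-zero positions: [0, 3, 4, 5, 6, 8, 9, 11, 13, 15, 16, 20, 22, 24, 34, 36, 37, 38, 40, 42, 44, 45, 46, 49, 54].
Sparsity = 25.

25


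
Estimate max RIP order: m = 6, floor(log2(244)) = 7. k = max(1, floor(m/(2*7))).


floor(log2(244)) = 7.
2*7 = 14.
m/(2*floor(log2(n))) = 6/14 ≈ 0.4286.
floor = 0.
k = max(1, 0) = 1.

1


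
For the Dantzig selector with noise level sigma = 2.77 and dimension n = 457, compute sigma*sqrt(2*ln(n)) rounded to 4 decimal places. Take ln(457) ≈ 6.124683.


ln(457) ≈ 6.124683.
2*ln(n) ≈ 12.249366.
sqrt(2*ln(n)) ≈ sqrt(12.249366) ≈ 3.499909.
threshold ≈ 2.77*3.499909 = 9.69474793 ≈ 9.6947.

9.6947


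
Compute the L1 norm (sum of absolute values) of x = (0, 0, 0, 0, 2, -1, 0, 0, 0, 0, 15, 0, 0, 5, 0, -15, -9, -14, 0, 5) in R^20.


Non-zero entries: [(4, 2), (5, -1), (10, 15), (13, 5), (15, -15), (16, -9), (17, -14), (19, 5)]
Absolute values: [2, 1, 15, 5, 15, 9, 14, 5]
||x||_1 = sum = 66.

66


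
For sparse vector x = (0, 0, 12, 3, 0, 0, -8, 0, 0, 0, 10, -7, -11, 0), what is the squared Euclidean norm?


Non-zero entries: [(2, 12), (3, 3), (6, -8), (10, 10), (11, -7), (12, -11)]
Squares: [144, 9, 64, 100, 49, 121]
||x||_2^2 = sum = 487.

487


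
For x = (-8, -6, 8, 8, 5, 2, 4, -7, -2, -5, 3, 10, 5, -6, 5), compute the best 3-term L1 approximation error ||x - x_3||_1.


Sorted |x_i| descending: [10, 8, 8, 8, 7, 6, 6, 5, 5, 5, 5, 4, 3, 2, 2]
Keep top 3: [10, 8, 8]
Tail entries: [8, 7, 6, 6, 5, 5, 5, 5, 4, 3, 2, 2]
L1 error = sum of tail = 58.

58


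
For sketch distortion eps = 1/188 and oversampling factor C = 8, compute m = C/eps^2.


1/eps = 188.
(1/eps)^2 = 35344.
m = 8*35344 = 282752.

282752


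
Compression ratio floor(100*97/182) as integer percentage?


100*m/n = 100*97/182 ≈ 53.2967.
floor = 53.

53


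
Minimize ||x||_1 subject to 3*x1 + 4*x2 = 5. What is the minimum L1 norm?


Axis intercepts:
  x1 = 5/3, x2 = 0: L1 = 5/3
  x1 = 0, x2 = 5/4: L1 = 5/4
x* = (0, 5/4)
||x*||_1 = 5/4.

5/4


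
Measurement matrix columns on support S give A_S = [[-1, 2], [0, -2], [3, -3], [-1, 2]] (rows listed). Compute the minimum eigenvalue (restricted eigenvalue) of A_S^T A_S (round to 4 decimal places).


A_S^T A_S = [[11, -13], [-13, 21]].
trace = 32.
det = 62.
disc = trace^2 - 4*det = 1024 - 4*62 = 776.
sqrt(776) ≈ 27.856777.
lam_min = (32 - sqrt(776))/2 ≈ (32 - 27.856777)/2 = 2.0716115 ≈ 2.0716.

2.0716


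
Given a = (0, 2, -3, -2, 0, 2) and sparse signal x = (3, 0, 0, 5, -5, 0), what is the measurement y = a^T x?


Non-zero terms: ['0*3', '-2*5', '0*-5']
Products: [0, -10, 0]
y = sum = -10.

-10


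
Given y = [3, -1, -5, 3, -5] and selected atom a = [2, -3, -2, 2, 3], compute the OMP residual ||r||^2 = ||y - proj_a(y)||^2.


a^T a = 30.
a^T y = 10.
coeff = 10/30 = 1/3.
||r||^2 = 197/3.

197/3


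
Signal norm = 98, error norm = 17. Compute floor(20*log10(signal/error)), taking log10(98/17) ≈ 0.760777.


||x||/||e|| = 98/17.
log10(98/17) ≈ 0.760777.
20*log10(||x||/||e||) ≈ 20*0.760777 = 15.21554.
floor(15.21554) = 15.

15


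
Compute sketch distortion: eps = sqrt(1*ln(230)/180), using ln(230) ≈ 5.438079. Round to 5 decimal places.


ln(230) ≈ 5.438079.
1*ln(N)/m ≈ 1*5.438079/180 ≈ 0.03021155.
eps = sqrt(0.03021155) ≈ 0.1738147 ≈ 0.17381.

0.17381


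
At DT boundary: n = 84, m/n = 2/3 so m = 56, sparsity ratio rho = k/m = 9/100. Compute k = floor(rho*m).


m = 2/3*84 = 56.
rho = 9/100.
rho*m = 9/100*56 = 5.04.
k = floor(5.04) = 5.

5


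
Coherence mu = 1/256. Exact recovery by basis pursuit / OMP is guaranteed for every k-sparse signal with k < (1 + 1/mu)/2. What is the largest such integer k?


1/mu = 256.
1 + 1/mu = 257.
(1 + 1/mu)/2 = 128.5 is not an integer, so k_max = floor(128.5) = 128.

128


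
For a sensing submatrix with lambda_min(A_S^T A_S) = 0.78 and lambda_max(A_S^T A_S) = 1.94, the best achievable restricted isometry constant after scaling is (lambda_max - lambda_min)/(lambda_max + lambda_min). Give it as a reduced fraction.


lambda_max - lambda_min = 1.94 - 0.78 = 1.16.
lambda_max + lambda_min = 1.94 + 0.78 = 2.72.
delta = 1.16/2.72 = 116/272 = 29/68.

29/68


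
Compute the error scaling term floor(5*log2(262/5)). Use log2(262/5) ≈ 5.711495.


log2(n/k) = log2(262/5) ≈ 5.711495.
k*log2(n/k) ≈ 5*5.711495 = 28.557475.
floor(28.557475) = 28.

28


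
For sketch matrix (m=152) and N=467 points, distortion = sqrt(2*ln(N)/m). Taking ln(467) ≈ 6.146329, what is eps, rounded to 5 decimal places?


ln(467) ≈ 6.146329.
2*ln(N)/m ≈ 2*6.146329/152 ≈ 0.08087275.
eps = sqrt(0.08087275) ≈ 0.2843813 ≈ 0.28438.

0.28438


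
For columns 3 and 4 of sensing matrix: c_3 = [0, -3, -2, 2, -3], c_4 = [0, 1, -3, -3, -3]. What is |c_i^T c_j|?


Inner product: 0*0 + -3*1 + -2*-3 + 2*-3 + -3*-3
Products: [0, -3, 6, -6, 9]
Sum = 6.
|dot| = 6.

6


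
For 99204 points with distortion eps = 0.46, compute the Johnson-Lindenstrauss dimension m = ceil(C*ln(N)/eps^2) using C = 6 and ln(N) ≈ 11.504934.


ln(99204) ≈ 11.504934.
eps^2 = 0.46^2 = 0.2116.
C*ln(N)/eps^2 ≈ 6*11.504934/0.2116 ≈ 326.2269.
m = ceil(326.2269) = 327.

327


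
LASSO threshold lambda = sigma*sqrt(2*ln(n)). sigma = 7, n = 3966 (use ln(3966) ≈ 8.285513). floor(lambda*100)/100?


ln(3966) ≈ 8.285513.
2*ln(n) ≈ 16.571026.
sqrt(2*ln(n)) ≈ sqrt(16.571026) ≈ 4.070753.
lambda ≈ 7*4.070753 = 28.495271.
floor(lambda*100)/100 = 28.49.

28.49


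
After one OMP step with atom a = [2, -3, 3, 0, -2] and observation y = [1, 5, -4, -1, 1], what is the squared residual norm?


a^T a = 26.
a^T y = -27.
coeff = -27/26 = -27/26.
||r||^2 = 415/26.

415/26


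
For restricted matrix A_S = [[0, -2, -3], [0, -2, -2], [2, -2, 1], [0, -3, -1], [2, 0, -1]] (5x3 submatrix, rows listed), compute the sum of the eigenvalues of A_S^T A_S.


Sum of eigenvalues of A_S^T A_S = trace(A_S^T A_S) = sum of squared column norms of A_S.
A_S^T A_S diagonal: [8, 21, 16].
trace = 8 + 21 + 16 = 45.

45


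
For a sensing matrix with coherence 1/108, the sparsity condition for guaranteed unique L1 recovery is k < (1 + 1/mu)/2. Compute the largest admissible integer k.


1/mu = 108.
1 + 1/mu = 109.
(1 + 1/mu)/2 = 54.5 is not an integer, so k_max = floor(54.5) = 54.

54


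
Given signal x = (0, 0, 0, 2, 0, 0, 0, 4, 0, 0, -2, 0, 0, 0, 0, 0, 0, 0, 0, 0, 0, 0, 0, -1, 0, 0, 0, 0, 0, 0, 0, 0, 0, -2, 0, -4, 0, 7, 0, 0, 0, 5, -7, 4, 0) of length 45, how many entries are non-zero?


Non-zero positions: [3, 7, 10, 23, 33, 35, 37, 41, 42, 43].
Sparsity = 10.

10


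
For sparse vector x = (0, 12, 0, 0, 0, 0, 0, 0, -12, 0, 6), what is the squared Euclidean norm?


Non-zero entries: [(1, 12), (8, -12), (10, 6)]
Squares: [144, 144, 36]
||x||_2^2 = sum = 324.

324


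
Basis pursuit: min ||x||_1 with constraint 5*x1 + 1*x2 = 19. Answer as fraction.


Axis intercepts:
  x1 = 19/5, x2 = 0: L1 = 19/5
  x1 = 0, x2 = 19: L1 = 19
x* = (19/5, 0)
||x*||_1 = 19/5.

19/5


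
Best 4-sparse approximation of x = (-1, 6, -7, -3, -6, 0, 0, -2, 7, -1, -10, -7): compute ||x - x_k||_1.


Sorted |x_i| descending: [10, 7, 7, 7, 6, 6, 3, 2, 1, 1, 0, 0]
Keep top 4: [10, 7, 7, 7]
Tail entries: [6, 6, 3, 2, 1, 1, 0, 0]
L1 error = sum of tail = 19.

19


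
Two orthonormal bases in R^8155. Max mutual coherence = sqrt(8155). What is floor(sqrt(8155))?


90^2 = 8100 <= 8155 < 8281 = 91^2, so 90 <= sqrt(8155) < 91.
floor(sqrt(8155)) = 90.

90


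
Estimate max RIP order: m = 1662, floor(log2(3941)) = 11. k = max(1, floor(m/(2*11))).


floor(log2(3941)) = 11.
2*11 = 22.
m/(2*floor(log2(n))) = 1662/22 ≈ 75.5455.
floor = 75.
k = max(1, 75) = 75.

75


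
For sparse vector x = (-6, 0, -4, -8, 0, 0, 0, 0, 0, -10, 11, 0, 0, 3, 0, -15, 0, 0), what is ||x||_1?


Non-zero entries: [(0, -6), (2, -4), (3, -8), (9, -10), (10, 11), (13, 3), (15, -15)]
Absolute values: [6, 4, 8, 10, 11, 3, 15]
||x||_1 = sum = 57.

57


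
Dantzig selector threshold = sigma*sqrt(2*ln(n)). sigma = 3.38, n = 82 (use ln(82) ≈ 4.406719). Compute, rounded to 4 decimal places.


ln(82) ≈ 4.406719.
2*ln(n) ≈ 8.813438.
sqrt(2*ln(n)) ≈ sqrt(8.813438) ≈ 2.968744.
threshold ≈ 3.38*2.968744 = 10.03435472 ≈ 10.0344.

10.0344


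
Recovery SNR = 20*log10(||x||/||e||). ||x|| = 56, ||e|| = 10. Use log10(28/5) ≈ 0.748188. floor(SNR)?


||x||/||e|| = 56/10 = 28/5.
log10(28/5) ≈ 0.748188.
20*log10(||x||/||e||) ≈ 20*0.748188 = 14.96376.
floor(14.96376) = 14.

14


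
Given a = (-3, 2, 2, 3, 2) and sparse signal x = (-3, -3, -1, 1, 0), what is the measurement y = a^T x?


Non-zero terms: ['-3*-3', '2*-3', '2*-1', '3*1']
Products: [9, -6, -2, 3]
y = sum = 4.

4


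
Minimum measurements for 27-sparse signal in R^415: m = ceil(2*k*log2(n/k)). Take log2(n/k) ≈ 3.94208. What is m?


log2(n/k) = log2(415/27) ≈ 3.94208.
2*k*log2(n/k) ≈ 2*27*3.94208 = 212.87232.
m = ceil(212.87232) = 213.

213


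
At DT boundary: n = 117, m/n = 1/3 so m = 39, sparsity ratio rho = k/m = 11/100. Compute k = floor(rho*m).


m = 1/3*117 = 39.
rho = 11/100.
rho*m = 11/100*39 = 4.29.
k = floor(4.29) = 4.

4


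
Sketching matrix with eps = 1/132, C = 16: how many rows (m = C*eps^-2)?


1/eps = 132.
(1/eps)^2 = 17424.
m = 16*17424 = 278784.

278784


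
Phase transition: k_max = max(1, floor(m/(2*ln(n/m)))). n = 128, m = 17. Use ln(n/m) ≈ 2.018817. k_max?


n/m = 128/17.
ln(n/m) ≈ 2.018817.
2*ln(n/m) ≈ 4.037634.
m/(2*ln(n/m)) ≈ 17/4.037634 ≈ 4.2104.
floor = 4.
k_max = max(1, 4) = 4.

4


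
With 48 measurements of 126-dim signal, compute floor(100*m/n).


100*m/n = 100*48/126 ≈ 38.0952.
floor = 38.

38


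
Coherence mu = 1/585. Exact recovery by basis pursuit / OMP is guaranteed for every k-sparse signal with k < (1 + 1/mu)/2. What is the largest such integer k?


1/mu = 585.
1 + 1/mu = 586.
(1 + 1/mu)/2 = 293 is an integer and the inequality is strict, so k_max = 293 - 1 = 292.

292


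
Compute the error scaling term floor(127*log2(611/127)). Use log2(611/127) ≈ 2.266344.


log2(n/k) = log2(611/127) ≈ 2.266344.
k*log2(n/k) ≈ 127*2.266344 = 287.825688.
floor(287.825688) = 287.

287


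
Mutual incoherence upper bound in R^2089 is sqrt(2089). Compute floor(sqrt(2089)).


45^2 = 2025 <= 2089 < 2116 = 46^2, so 45 <= sqrt(2089) < 46.
floor(sqrt(2089)) = 45.

45


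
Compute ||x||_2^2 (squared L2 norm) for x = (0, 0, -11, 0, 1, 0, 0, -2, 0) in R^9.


Non-zero entries: [(2, -11), (4, 1), (7, -2)]
Squares: [121, 1, 4]
||x||_2^2 = sum = 126.

126


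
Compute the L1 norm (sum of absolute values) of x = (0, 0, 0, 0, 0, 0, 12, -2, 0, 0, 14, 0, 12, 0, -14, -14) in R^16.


Non-zero entries: [(6, 12), (7, -2), (10, 14), (12, 12), (14, -14), (15, -14)]
Absolute values: [12, 2, 14, 12, 14, 14]
||x||_1 = sum = 68.

68


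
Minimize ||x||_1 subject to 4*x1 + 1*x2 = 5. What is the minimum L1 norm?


Axis intercepts:
  x1 = 5/4, x2 = 0: L1 = 5/4
  x1 = 0, x2 = 5: L1 = 5
x* = (5/4, 0)
||x*||_1 = 5/4.

5/4


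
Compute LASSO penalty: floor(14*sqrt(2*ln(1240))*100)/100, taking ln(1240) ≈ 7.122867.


ln(1240) ≈ 7.122867.
2*ln(n) ≈ 14.245734.
sqrt(2*ln(n)) ≈ sqrt(14.245734) ≈ 3.774352.
lambda ≈ 14*3.774352 = 52.840928.
floor(lambda*100)/100 = 52.84.

52.84


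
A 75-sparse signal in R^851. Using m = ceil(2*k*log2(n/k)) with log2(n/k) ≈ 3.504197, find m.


log2(n/k) = log2(851/75) ≈ 3.504197.
2*k*log2(n/k) ≈ 2*75*3.504197 = 525.62955.
m = ceil(525.62955) = 526.

526


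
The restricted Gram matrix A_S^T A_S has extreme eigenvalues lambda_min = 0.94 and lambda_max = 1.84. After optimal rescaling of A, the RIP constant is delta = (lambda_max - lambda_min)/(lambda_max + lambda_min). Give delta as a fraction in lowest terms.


lambda_max - lambda_min = 1.84 - 0.94 = 0.90.
lambda_max + lambda_min = 1.84 + 0.94 = 2.78.
delta = 0.90/2.78 = 90/278 = 45/139.

45/139


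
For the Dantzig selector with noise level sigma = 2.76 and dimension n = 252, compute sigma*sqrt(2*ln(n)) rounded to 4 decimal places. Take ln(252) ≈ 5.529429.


ln(252) ≈ 5.529429.
2*ln(n) ≈ 11.058858.
sqrt(2*ln(n)) ≈ sqrt(11.058858) ≈ 3.325486.
threshold ≈ 2.76*3.325486 = 9.17834136 ≈ 9.1783.

9.1783


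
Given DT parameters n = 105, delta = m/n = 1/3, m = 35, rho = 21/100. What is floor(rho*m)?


m = 1/3*105 = 35.
rho = 21/100.
rho*m = 21/100*35 = 7.35.
k = floor(7.35) = 7.

7


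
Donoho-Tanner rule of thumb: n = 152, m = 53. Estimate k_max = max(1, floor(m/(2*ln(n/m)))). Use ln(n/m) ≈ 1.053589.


n/m = 152/53.
ln(n/m) ≈ 1.053589.
2*ln(n/m) ≈ 2.107178.
m/(2*ln(n/m)) ≈ 53/2.107178 ≈ 25.1521.
floor = 25.
k_max = max(1, 25) = 25.

25


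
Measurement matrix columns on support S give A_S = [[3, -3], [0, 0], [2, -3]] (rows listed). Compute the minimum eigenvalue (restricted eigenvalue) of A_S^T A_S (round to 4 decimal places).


A_S^T A_S = [[13, -15], [-15, 18]].
trace = 31.
det = 9.
disc = trace^2 - 4*det = 961 - 4*9 = 925.
sqrt(925) ≈ 30.413813.
lam_min = (31 - sqrt(925))/2 ≈ (31 - 30.413813)/2 = 0.2930935 ≈ 0.2931.

0.2931


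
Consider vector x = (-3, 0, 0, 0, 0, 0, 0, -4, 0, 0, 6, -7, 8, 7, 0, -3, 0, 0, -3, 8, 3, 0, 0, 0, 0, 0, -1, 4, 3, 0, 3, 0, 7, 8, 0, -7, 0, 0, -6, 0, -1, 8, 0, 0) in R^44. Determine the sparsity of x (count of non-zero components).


Non-zero positions: [0, 7, 10, 11, 12, 13, 15, 18, 19, 20, 26, 27, 28, 30, 32, 33, 35, 38, 40, 41].
Sparsity = 20.

20


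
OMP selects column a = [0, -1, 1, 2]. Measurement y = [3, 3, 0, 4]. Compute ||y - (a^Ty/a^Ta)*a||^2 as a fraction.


a^T a = 6.
a^T y = 5.
coeff = 5/6 = 5/6.
||r||^2 = 179/6.

179/6


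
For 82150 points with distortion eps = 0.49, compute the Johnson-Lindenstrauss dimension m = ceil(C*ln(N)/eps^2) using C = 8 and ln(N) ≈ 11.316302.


ln(82150) ≈ 11.316302.
eps^2 = 0.49^2 = 0.2401.
C*ln(N)/eps^2 ≈ 8*11.316302/0.2401 ≈ 377.053.
m = ceil(377.053) = 378.

378


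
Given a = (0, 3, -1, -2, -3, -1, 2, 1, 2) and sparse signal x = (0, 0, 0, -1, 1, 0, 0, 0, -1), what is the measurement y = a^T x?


Non-zero terms: ['-2*-1', '-3*1', '2*-1']
Products: [2, -3, -2]
y = sum = -3.

-3


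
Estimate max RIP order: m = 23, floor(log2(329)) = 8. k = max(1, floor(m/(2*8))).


floor(log2(329)) = 8.
2*8 = 16.
m/(2*floor(log2(n))) = 23/16 ≈ 1.4375.
floor = 1.
k = max(1, 1) = 1.

1


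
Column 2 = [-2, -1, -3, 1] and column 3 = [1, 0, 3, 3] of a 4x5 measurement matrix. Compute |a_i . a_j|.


Inner product: -2*1 + -1*0 + -3*3 + 1*3
Products: [-2, 0, -9, 3]
Sum = -8.
|dot| = 8.

8


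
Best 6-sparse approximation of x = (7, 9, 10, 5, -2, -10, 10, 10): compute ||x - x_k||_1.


Sorted |x_i| descending: [10, 10, 10, 10, 9, 7, 5, 2]
Keep top 6: [10, 10, 10, 10, 9, 7]
Tail entries: [5, 2]
L1 error = sum of tail = 7.

7


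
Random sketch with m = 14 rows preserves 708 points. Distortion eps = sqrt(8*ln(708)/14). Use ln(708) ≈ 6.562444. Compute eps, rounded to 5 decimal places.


ln(708) ≈ 6.562444.
8*ln(N)/m ≈ 8*6.562444/14 ≈ 3.749968.
eps = sqrt(3.749968) ≈ 1.9364834 ≈ 1.93648.

1.93648


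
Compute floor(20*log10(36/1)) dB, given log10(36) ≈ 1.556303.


||x||/||e|| = 36/1 = 36.
log10(36) ≈ 1.556303.
20*log10(||x||/||e||) ≈ 20*1.556303 = 31.12606.
floor(31.12606) = 31.

31


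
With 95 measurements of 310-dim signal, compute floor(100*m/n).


100*m/n = 100*95/310 ≈ 30.6452.
floor = 30.

30


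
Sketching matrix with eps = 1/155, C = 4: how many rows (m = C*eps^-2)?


1/eps = 155.
(1/eps)^2 = 24025.
m = 4*24025 = 96100.

96100


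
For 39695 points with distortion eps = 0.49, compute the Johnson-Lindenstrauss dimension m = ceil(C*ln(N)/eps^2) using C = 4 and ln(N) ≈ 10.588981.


ln(39695) ≈ 10.588981.
eps^2 = 0.49^2 = 0.2401.
C*ln(N)/eps^2 ≈ 4*10.588981/0.2401 ≈ 176.4095.
m = ceil(176.4095) = 177.

177


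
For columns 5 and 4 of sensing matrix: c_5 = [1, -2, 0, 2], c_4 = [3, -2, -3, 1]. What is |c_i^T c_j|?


Inner product: 1*3 + -2*-2 + 0*-3 + 2*1
Products: [3, 4, 0, 2]
Sum = 9.
|dot| = 9.

9


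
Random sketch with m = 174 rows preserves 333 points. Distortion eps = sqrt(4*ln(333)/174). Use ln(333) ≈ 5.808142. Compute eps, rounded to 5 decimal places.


ln(333) ≈ 5.808142.
4*ln(N)/m ≈ 4*5.808142/174 ≈ 0.13352051.
eps = sqrt(0.13352051) ≈ 0.3654046 ≈ 0.36540.

0.36540


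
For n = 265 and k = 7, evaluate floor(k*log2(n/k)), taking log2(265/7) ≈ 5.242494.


log2(n/k) = log2(265/7) ≈ 5.242494.
k*log2(n/k) ≈ 7*5.242494 = 36.697458.
floor(36.697458) = 36.

36


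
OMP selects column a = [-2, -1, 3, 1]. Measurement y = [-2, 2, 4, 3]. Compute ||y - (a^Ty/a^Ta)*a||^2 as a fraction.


a^T a = 15.
a^T y = 17.
coeff = 17/15 = 17/15.
||r||^2 = 206/15.

206/15


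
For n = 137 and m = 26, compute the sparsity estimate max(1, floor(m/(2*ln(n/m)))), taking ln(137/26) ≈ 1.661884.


n/m = 137/26.
ln(n/m) ≈ 1.661884.
2*ln(n/m) ≈ 3.323768.
m/(2*ln(n/m)) ≈ 26/3.323768 ≈ 7.8224.
floor = 7.
k_max = max(1, 7) = 7.

7


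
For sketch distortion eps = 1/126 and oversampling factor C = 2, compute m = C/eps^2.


1/eps = 126.
(1/eps)^2 = 15876.
m = 2*15876 = 31752.

31752


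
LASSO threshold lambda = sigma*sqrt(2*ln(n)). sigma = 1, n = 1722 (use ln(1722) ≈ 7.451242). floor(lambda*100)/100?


ln(1722) ≈ 7.451242.
2*ln(n) ≈ 14.902484.
sqrt(2*ln(n)) ≈ sqrt(14.902484) ≈ 3.860374.
lambda ≈ 1*3.860374 = 3.860374.
floor(lambda*100)/100 = 3.86.

3.86


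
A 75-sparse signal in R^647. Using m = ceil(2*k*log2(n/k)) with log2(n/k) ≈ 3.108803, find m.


log2(n/k) = log2(647/75) ≈ 3.108803.
2*k*log2(n/k) ≈ 2*75*3.108803 = 466.32045.
m = ceil(466.32045) = 467.

467


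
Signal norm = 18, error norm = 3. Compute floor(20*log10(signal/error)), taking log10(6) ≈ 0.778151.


||x||/||e|| = 18/3 = 6.
log10(6) ≈ 0.778151.
20*log10(||x||/||e||) ≈ 20*0.778151 = 15.56302.
floor(15.56302) = 15.

15


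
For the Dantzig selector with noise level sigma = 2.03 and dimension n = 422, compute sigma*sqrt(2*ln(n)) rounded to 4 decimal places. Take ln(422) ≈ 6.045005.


ln(422) ≈ 6.045005.
2*ln(n) ≈ 12.09001.
sqrt(2*ln(n)) ≈ sqrt(12.09001) ≈ 3.477069.
threshold ≈ 2.03*3.477069 = 7.05845007 ≈ 7.0585.

7.0585


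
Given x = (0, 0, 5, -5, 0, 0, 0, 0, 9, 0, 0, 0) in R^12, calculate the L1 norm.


Non-zero entries: [(2, 5), (3, -5), (8, 9)]
Absolute values: [5, 5, 9]
||x||_1 = sum = 19.

19


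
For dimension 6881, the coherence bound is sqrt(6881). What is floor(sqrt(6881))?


82^2 = 6724 <= 6881 < 6889 = 83^2, so 82 <= sqrt(6881) < 83.
floor(sqrt(6881)) = 82.

82


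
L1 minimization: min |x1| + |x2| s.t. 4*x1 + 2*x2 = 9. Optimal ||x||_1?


Axis intercepts:
  x1 = 9/4, x2 = 0: L1 = 9/4
  x1 = 0, x2 = 9/2: L1 = 9/2
x* = (9/4, 0)
||x*||_1 = 9/4.

9/4


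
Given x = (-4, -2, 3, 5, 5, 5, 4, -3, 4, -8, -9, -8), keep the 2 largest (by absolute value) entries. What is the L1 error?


Sorted |x_i| descending: [9, 8, 8, 5, 5, 5, 4, 4, 4, 3, 3, 2]
Keep top 2: [9, 8]
Tail entries: [8, 5, 5, 5, 4, 4, 4, 3, 3, 2]
L1 error = sum of tail = 43.

43


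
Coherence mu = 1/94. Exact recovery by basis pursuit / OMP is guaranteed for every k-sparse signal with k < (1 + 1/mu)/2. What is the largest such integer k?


1/mu = 94.
1 + 1/mu = 95.
(1 + 1/mu)/2 = 47.5 is not an integer, so k_max = floor(47.5) = 47.

47


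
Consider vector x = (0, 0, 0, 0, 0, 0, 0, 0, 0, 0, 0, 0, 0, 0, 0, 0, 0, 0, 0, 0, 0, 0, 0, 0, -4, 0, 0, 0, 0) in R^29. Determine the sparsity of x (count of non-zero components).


Non-zero positions: [24].
Sparsity = 1.

1


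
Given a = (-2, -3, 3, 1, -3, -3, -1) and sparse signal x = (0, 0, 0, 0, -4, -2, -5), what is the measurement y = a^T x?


Non-zero terms: ['-3*-4', '-3*-2', '-1*-5']
Products: [12, 6, 5]
y = sum = 23.

23


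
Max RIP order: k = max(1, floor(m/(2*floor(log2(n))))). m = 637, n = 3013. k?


floor(log2(3013)) = 11.
2*11 = 22.
m/(2*floor(log2(n))) = 637/22 ≈ 28.9545.
floor = 28.
k = max(1, 28) = 28.

28


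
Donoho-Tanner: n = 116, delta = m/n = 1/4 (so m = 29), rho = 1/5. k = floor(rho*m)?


m = 1/4*116 = 29.
rho = 1/5.
rho*m = 1/5*29 = 5.8.
k = floor(5.8) = 5.

5


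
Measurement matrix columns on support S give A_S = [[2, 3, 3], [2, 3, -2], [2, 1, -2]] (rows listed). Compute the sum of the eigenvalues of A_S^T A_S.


Sum of eigenvalues of A_S^T A_S = trace(A_S^T A_S) = sum of squared column norms of A_S.
A_S^T A_S diagonal: [12, 19, 17].
trace = 12 + 19 + 17 = 48.

48


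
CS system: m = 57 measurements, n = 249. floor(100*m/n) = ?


100*m/n = 100*57/249 ≈ 22.8916.
floor = 22.

22


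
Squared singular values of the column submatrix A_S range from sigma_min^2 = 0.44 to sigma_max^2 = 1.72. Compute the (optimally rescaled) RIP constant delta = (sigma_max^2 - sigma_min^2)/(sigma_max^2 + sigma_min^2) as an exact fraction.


lambda_max - lambda_min = 1.72 - 0.44 = 1.28.
lambda_max + lambda_min = 1.72 + 0.44 = 2.16.
delta = 1.28/2.16 = 128/216 = 16/27.

16/27


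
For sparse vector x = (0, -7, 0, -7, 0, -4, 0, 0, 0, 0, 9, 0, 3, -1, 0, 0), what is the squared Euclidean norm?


Non-zero entries: [(1, -7), (3, -7), (5, -4), (10, 9), (12, 3), (13, -1)]
Squares: [49, 49, 16, 81, 9, 1]
||x||_2^2 = sum = 205.

205


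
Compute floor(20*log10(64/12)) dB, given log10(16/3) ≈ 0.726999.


||x||/||e|| = 64/12 = 16/3.
log10(16/3) ≈ 0.726999.
20*log10(||x||/||e||) ≈ 20*0.726999 = 14.53998.
floor(14.53998) = 14.

14


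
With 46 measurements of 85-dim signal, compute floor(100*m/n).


100*m/n = 100*46/85 ≈ 54.1176.
floor = 54.

54


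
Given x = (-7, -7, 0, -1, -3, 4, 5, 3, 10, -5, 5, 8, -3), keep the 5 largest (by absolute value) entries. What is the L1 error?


Sorted |x_i| descending: [10, 8, 7, 7, 5, 5, 5, 4, 3, 3, 3, 1, 0]
Keep top 5: [10, 8, 7, 7, 5]
Tail entries: [5, 5, 4, 3, 3, 3, 1, 0]
L1 error = sum of tail = 24.

24


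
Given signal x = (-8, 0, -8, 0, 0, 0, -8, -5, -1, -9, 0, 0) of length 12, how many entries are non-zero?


Non-zero positions: [0, 2, 6, 7, 8, 9].
Sparsity = 6.

6


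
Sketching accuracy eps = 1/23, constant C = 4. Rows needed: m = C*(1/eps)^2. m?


1/eps = 23.
(1/eps)^2 = 529.
m = 4*529 = 2116.

2116


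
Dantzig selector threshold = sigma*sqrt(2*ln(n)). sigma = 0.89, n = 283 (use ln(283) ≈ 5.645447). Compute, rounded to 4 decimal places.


ln(283) ≈ 5.645447.
2*ln(n) ≈ 11.290894.
sqrt(2*ln(n)) ≈ sqrt(11.290894) ≈ 3.360193.
threshold ≈ 0.89*3.360193 = 2.99057177 ≈ 2.9906.

2.9906


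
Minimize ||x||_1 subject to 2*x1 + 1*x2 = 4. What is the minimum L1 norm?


Axis intercepts:
  x1 = 2, x2 = 0: L1 = 2
  x1 = 0, x2 = 4: L1 = 4
x* = (2, 0)
||x*||_1 = 2.

2


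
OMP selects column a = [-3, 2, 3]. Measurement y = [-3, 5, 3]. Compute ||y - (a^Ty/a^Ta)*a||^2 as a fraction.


a^T a = 22.
a^T y = 28.
coeff = 28/22 = 14/11.
||r||^2 = 81/11.

81/11


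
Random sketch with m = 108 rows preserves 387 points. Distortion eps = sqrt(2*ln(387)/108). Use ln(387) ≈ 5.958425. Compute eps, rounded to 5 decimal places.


ln(387) ≈ 5.958425.
2*ln(N)/m ≈ 2*5.958425/108 ≈ 0.1103412.
eps = sqrt(0.1103412) ≈ 0.3321765 ≈ 0.33218.

0.33218


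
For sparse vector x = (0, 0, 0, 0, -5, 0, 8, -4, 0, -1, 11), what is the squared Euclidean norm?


Non-zero entries: [(4, -5), (6, 8), (7, -4), (9, -1), (10, 11)]
Squares: [25, 64, 16, 1, 121]
||x||_2^2 = sum = 227.

227


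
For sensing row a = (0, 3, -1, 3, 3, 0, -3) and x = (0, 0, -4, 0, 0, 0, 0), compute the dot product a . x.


Non-zero terms: ['-1*-4']
Products: [4]
y = sum = 4.

4


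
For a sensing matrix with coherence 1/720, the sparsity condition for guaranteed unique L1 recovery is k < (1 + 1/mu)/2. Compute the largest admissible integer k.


1/mu = 720.
1 + 1/mu = 721.
(1 + 1/mu)/2 = 360.5 is not an integer, so k_max = floor(360.5) = 360.

360


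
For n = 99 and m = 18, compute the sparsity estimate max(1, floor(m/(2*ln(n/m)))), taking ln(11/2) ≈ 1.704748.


n/m = 99/18 = 11/2.
ln(n/m) ≈ 1.704748.
2*ln(n/m) ≈ 3.409496.
m/(2*ln(n/m)) ≈ 18/3.409496 ≈ 5.2794.
floor = 5.
k_max = max(1, 5) = 5.

5


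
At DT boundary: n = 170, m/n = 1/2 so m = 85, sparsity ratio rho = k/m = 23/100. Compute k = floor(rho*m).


m = 1/2*170 = 85.
rho = 23/100.
rho*m = 23/100*85 = 19.55.
k = floor(19.55) = 19.

19


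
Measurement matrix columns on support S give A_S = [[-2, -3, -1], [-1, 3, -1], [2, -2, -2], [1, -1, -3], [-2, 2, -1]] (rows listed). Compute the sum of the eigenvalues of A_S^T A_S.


Sum of eigenvalues of A_S^T A_S = trace(A_S^T A_S) = sum of squared column norms of A_S.
A_S^T A_S diagonal: [14, 27, 16].
trace = 14 + 27 + 16 = 57.

57


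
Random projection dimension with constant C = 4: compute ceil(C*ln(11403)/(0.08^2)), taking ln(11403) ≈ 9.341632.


ln(11403) ≈ 9.341632.
eps^2 = 0.08^2 = 0.0064.
C*ln(N)/eps^2 ≈ 4*9.341632/0.0064 ≈ 5838.52.
m = ceil(5838.52) = 5839.

5839


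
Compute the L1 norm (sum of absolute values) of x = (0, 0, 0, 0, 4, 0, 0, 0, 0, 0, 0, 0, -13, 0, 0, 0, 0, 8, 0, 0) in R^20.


Non-zero entries: [(4, 4), (12, -13), (17, 8)]
Absolute values: [4, 13, 8]
||x||_1 = sum = 25.

25


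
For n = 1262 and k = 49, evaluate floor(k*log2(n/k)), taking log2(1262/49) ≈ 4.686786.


log2(n/k) = log2(1262/49) ≈ 4.686786.
k*log2(n/k) ≈ 49*4.686786 = 229.652514.
floor(229.652514) = 229.

229


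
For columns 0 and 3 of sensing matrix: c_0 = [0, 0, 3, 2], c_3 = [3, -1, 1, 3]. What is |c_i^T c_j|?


Inner product: 0*3 + 0*-1 + 3*1 + 2*3
Products: [0, 0, 3, 6]
Sum = 9.
|dot| = 9.

9


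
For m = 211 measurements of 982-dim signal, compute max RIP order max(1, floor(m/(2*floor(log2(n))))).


floor(log2(982)) = 9.
2*9 = 18.
m/(2*floor(log2(n))) = 211/18 ≈ 11.7222.
floor = 11.
k = max(1, 11) = 11.

11


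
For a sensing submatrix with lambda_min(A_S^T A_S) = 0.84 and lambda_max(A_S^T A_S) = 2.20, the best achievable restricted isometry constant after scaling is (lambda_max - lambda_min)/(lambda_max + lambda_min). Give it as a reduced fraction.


lambda_max - lambda_min = 2.20 - 0.84 = 1.36.
lambda_max + lambda_min = 2.20 + 0.84 = 3.04.
delta = 1.36/3.04 = 136/304 = 17/38.

17/38


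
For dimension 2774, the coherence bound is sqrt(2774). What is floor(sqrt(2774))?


52^2 = 2704 <= 2774 < 2809 = 53^2, so 52 <= sqrt(2774) < 53.
floor(sqrt(2774)) = 52.

52


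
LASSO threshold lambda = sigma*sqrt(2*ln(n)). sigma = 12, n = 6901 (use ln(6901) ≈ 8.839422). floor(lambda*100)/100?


ln(6901) ≈ 8.839422.
2*ln(n) ≈ 17.678844.
sqrt(2*ln(n)) ≈ sqrt(17.678844) ≈ 4.204622.
lambda ≈ 12*4.204622 = 50.455464.
floor(lambda*100)/100 = 50.45.

50.45


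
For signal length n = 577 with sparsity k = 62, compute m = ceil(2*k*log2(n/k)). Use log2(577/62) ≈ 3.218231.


log2(n/k) = log2(577/62) ≈ 3.218231.
2*k*log2(n/k) ≈ 2*62*3.218231 = 399.060644.
m = ceil(399.060644) = 400.

400


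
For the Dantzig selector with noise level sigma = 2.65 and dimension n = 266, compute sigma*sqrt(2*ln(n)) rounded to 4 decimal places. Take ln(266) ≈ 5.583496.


ln(266) ≈ 5.583496.
2*ln(n) ≈ 11.166992.
sqrt(2*ln(n)) ≈ sqrt(11.166992) ≈ 3.341705.
threshold ≈ 2.65*3.341705 = 8.85551825 ≈ 8.8555.

8.8555


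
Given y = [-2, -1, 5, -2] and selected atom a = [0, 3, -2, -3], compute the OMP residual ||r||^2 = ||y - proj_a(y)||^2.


a^T a = 22.
a^T y = -7.
coeff = -7/22 = -7/22.
||r||^2 = 699/22.

699/22


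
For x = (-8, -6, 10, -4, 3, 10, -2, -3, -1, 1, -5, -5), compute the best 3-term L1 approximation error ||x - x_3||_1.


Sorted |x_i| descending: [10, 10, 8, 6, 5, 5, 4, 3, 3, 2, 1, 1]
Keep top 3: [10, 10, 8]
Tail entries: [6, 5, 5, 4, 3, 3, 2, 1, 1]
L1 error = sum of tail = 30.

30


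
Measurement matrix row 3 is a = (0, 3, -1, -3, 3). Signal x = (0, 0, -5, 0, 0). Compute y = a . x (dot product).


Non-zero terms: ['-1*-5']
Products: [5]
y = sum = 5.

5


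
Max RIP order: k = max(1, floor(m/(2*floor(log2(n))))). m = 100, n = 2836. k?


floor(log2(2836)) = 11.
2*11 = 22.
m/(2*floor(log2(n))) = 100/22 ≈ 4.5455.
floor = 4.
k = max(1, 4) = 4.

4


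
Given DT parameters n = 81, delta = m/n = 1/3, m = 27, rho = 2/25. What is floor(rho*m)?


m = 1/3*81 = 27.
rho = 2/25.
rho*m = 2/25*27 = 2.16.
k = floor(2.16) = 2.

2


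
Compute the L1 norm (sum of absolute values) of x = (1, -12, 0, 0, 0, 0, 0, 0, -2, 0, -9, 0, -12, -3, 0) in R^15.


Non-zero entries: [(0, 1), (1, -12), (8, -2), (10, -9), (12, -12), (13, -3)]
Absolute values: [1, 12, 2, 9, 12, 3]
||x||_1 = sum = 39.

39


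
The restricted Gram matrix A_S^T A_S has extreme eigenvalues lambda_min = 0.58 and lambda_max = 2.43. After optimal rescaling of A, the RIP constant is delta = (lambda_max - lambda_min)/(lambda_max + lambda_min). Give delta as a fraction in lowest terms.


lambda_max - lambda_min = 2.43 - 0.58 = 1.85.
lambda_max + lambda_min = 2.43 + 0.58 = 3.01.
delta = 1.85/3.01 = 185/301.

185/301


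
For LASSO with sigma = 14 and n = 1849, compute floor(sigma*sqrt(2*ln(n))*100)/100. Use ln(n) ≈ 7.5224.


ln(1849) ≈ 7.5224.
2*ln(n) ≈ 15.0448.
sqrt(2*ln(n)) ≈ sqrt(15.0448) ≈ 3.878763.
lambda ≈ 14*3.878763 = 54.302682.
floor(lambda*100)/100 = 54.30.

54.30


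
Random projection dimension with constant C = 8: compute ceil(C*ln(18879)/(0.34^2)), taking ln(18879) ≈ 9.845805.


ln(18879) ≈ 9.845805.
eps^2 = 0.34^2 = 0.1156.
C*ln(N)/eps^2 ≈ 8*9.845805/0.1156 ≈ 681.3706.
m = ceil(681.3706) = 682.

682
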